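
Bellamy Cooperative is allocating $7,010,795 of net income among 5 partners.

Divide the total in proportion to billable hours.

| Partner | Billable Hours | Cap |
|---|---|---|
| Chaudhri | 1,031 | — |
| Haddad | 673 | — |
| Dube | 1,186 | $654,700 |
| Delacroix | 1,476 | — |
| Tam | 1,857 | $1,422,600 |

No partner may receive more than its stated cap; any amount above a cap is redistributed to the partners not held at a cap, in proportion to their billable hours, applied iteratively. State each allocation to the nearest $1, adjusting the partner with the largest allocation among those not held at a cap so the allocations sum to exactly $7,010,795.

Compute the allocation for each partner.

Chaudhri: $1,599,507; Haddad: $1,044,101; Dube: $654,700; Delacroix: $2,289,887; Tam: $1,422,600

Total billable hours = 6,223.
Proportional shares (ignoring caps): Chaudhri 1,161,518.503; Haddad 758,197.82; Dube 1,336,140.59; Delacroix 1,662,852.87; Tam 2,092,085.22.
Cap binds for Dube ($654,700), Tam ($1,422,600); balance $4,933,495 reallocated over remaining billable hours 3,180.
Redistributed shares: Chaudhri 1,599,507.34 → $1,599,507; Haddad 1,044,101.30 → $1,044,101; Delacroix 2,289,886.36 → $2,289,886.
Rounding difference +$1 applied to Delacroix → $2,289,887.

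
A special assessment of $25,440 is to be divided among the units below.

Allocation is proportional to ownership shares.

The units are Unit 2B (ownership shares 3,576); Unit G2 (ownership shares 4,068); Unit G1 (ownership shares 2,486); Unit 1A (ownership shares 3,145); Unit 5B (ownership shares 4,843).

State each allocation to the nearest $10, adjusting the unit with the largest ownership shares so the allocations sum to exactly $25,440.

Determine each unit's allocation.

Unit 2B: $5,020 | Unit G2: $5,710 | Unit G1: $3,490 | Unit 1A: $4,420 | Unit 5B: $6,800

Sum of ownership shares: 3,576 + 4,068 + 2,486 + 3,145 + 4,843 = 18,118.
Proportional shares: Unit 2B 5,021.16; Unit G2 5,711.99; Unit G1 3,490.66; Unit 1A 4,415.98; Unit 5B 6,800.19.
After rounding ($10): Unit 2B $5,020; Unit G2 $5,710; Unit G1 $3,490; Unit 1A $4,420; Unit 5B $6,800. Sum = $25,440.
Sum already equals the total — no adjustment.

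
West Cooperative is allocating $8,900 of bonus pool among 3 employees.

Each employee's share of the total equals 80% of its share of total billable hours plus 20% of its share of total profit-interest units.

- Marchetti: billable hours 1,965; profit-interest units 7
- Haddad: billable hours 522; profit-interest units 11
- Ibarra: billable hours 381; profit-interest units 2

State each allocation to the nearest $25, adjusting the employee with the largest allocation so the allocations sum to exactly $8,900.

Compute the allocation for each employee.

Marchetti: $5,500; Haddad: $2,275; Ibarra: $1,125

Billable hours total 2,868; profit-interest units total 20.
Combined weights (80% billable hours + 20% profit-interest units): Marchetti 0.6181; Haddad 0.2556; Ibarra 0.1263.
Pro-rata amounts: Marchetti 5,501.24; Haddad 2,274.90; Ibarra 1,123.86.
Rounded to nearest $25: Marchetti $5,500; Haddad $2,275; Ibarra $1,125. Sum = $8,900.
Sum already equals the total — no adjustment.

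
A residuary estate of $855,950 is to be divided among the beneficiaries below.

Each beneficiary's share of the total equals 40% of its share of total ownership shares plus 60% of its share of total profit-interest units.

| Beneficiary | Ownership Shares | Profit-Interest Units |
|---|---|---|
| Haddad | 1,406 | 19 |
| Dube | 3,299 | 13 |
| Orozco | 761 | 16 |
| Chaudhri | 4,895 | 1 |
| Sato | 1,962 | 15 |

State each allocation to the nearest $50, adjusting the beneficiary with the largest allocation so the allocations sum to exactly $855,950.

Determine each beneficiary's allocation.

Totals — ownership shares 12,323, profit-interest units 64.
Composite weights (40% ownership shares + 60% profit-interest units): Haddad 0.2238; Dube 0.2290; Orozco 0.1747; Chaudhri 0.1683; Sato 0.2043.
Pro-rata amounts: Haddad 191,530.14; Dube 195,977.72; Orozco 149,535.99; Chaudhri 144,026.32; Sato 174,879.82.
After rounding ($50): Haddad $191,550; Dube $196,000; Orozco $149,550; Chaudhri $144,050; Sato $174,900. Sum = $856,050.
Difference $855,950 − $856,050 = −$100 applied to largest allocation (Dube): Dube becomes $195,900.

Haddad: $191,550; Dube: $195,900; Orozco: $149,550; Chaudhri: $144,050; Sato: $174,900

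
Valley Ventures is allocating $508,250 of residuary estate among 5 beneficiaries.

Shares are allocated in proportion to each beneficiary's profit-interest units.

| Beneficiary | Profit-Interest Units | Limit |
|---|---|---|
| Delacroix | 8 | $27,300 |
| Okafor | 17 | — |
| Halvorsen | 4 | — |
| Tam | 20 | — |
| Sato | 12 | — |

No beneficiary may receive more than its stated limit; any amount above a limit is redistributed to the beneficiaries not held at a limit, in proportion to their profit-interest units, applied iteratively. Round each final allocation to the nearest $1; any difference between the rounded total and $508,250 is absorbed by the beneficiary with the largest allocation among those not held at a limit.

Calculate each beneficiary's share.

Total profit-interest units = 61.
Unconstrained shares: Delacroix 66,655.74; Okafor 141,643.44; Halvorsen 33,327.87; Tam 166,639.34; Sato 99,983.61.
Capped: Delacroix ($27,300); residual $480,950 reallocated over remaining profit-interest units 53.
Redistributed shares: Okafor 154,266.98 → $154,267; Halvorsen 36,298.11 → $36,298; Tam 181,490.57 → $181,491; Sato 108,894.34 → $108,894.

Delacroix: $27,300 · Okafor: $154,267 · Halvorsen: $36,298 · Tam: $181,491 · Sato: $108,894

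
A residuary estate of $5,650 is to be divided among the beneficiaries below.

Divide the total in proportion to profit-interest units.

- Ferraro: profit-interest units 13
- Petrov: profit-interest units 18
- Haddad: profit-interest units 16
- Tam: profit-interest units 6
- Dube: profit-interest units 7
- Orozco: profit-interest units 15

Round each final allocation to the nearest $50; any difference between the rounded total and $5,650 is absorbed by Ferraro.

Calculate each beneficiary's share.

Ferraro: $950 | Petrov: $1,350 | Haddad: $1,200 | Tam: $450 | Dube: $550 | Orozco: $1,150

Combined profit-interest units = 75.
Raw shares: Ferraro 13/75 × $5,650 = 979.33; Petrov 18/75 × $5,650 = 1,356.00; Haddad 16/75 × $5,650 = 1,205.33; Tam 6/75 × $5,650 = 452.00; Dube 7/75 × $5,650 = 527.33; Orozco 15/75 × $5,650 = 1,130.00.
After rounding ($50): Ferraro $1,000; Petrov $1,350; Haddad $1,200; Tam $450; Dube $550; Orozco $1,150. Sum = $5,700.
Difference $5,650 − $5,700 = −$50 applied to Ferraro: Ferraro becomes $950.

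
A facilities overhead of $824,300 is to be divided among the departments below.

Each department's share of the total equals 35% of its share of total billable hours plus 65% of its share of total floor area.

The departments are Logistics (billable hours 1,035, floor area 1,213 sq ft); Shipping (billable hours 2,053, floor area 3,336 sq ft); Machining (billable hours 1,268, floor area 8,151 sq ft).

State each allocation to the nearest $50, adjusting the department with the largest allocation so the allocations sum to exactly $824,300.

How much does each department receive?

Logistics: $119,700 | Shipping: $276,700 | Machining: $427,900

Totals — billable hours 4,356, floor area 12,700.
Composite weights (35% billable hours + 65% floor area): Logistics 0.1452; Shipping 0.3357; Machining 0.5191.
Unrounded shares: Logistics 119,724.49; Shipping 276,714.66; Machining 427,860.85.
After rounding ($50): Logistics $119,700; Shipping $276,700; Machining $427,850. Sum = $824,250.
Difference $824,300 − $824,250 = +$50 applied to largest allocation (Machining): Machining becomes $427,900.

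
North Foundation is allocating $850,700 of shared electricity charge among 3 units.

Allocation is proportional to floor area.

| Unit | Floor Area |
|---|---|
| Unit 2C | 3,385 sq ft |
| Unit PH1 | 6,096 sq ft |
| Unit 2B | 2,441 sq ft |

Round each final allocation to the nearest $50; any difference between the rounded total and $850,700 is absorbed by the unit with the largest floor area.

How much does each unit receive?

Floor area total: 11,922.
Proportional shares: Unit 2C 3,385/11,922 × $850,700 = 241,538.29; Unit PH1 6,096/11,922 × $850,700 = 434,982.99; Unit 2B 2,441/11,922 × $850,700 = 174,178.72.
After rounding ($50): Unit 2C $241,550; Unit PH1 $435,000; Unit 2B $174,200. Sum = $850,750.
Difference $850,700 − $850,750 = −$50 applied to largest floor area (Unit PH1): Unit PH1 becomes $434,950.

Unit 2C: $241,550 | Unit PH1: $434,950 | Unit 2B: $174,200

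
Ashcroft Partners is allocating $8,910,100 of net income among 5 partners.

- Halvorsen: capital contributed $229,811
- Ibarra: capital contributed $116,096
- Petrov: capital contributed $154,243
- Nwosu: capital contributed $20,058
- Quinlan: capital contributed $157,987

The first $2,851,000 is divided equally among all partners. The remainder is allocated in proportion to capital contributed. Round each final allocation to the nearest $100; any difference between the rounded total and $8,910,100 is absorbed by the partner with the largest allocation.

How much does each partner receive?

Halvorsen: $2,623,400 | Ibarra: $1,607,400 | Petrov: $1,948,200 | Nwosu: $749,400 | Quinlan: $1,981,700

$2,851,000 shared equally gives $570,200 per partner.
Remainder $6,059,100 by capital contributed (total 678,195): Halvorsen 2,053,167.35 → $2,053,200; Ibarra 1,037,219.79 → $1,037,200; Petrov 1,378,031.04 → $1,378,000; Nwosu 179,201.30 → $179,200; Quinlan 1,411,480.52 → $1,411,500.
Totals: Halvorsen $570,200 + $2,053,200 = $2,623,400; Ibarra $570,200 + $1,037,200 = $1,607,400; Petrov $570,200 + $1,378,000 = $1,948,200; Nwosu $570,200 + $179,200 = $749,400; Quinlan $570,200 + $1,411,500 = $1,981,700.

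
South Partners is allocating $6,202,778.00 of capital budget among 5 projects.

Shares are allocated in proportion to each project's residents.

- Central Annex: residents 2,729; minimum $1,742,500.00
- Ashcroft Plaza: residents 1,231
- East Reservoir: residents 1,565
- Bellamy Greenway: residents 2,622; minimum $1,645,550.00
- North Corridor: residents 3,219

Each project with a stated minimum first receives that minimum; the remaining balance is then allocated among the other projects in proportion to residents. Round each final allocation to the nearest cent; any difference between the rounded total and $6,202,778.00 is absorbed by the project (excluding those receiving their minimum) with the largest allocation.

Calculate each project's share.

Fund the minimums — Central Annex $1,742,500.00; Bellamy Greenway $1,645,550.00. Balance $2,814,728.00.
Balance split over remaining residents 6,015: Ashcroft Plaza 576,048.2407 → $576,048.24; East Reservoir 732,344.0266 → $732,344.03; North Corridor 1,506,335.7327 → $1,506,335.73.

Central Annex: $1,742,500.00 · Ashcroft Plaza: $576,048.24 · East Reservoir: $732,344.03 · Bellamy Greenway: $1,645,550.00 · North Corridor: $1,506,335.73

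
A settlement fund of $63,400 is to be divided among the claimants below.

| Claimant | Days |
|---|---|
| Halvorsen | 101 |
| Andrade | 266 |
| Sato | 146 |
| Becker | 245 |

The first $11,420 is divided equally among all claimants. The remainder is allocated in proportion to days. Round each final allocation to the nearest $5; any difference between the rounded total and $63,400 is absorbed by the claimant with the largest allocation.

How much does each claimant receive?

Halvorsen: $9,780 · Andrade: $21,100 · Sato: $12,865 · Becker: $19,655

First tranche $11,420 split equally: $2,855 each.
Remainder $51,980 by days (total 758): Halvorsen 6,926.09 → $6,925; Andrade 18,241.00 → $18,240; Sato 10,011.98 → $10,010; Becker 16,800.92 → $16,800.
Rounding difference +$5 on remainder applied to Andrade.
Totals: Halvorsen $2,855 + $6,925 = $9,780; Andrade $2,855 + $18,245 = $21,100; Sato $2,855 + $10,010 = $12,865; Becker $2,855 + $16,800 = $19,655.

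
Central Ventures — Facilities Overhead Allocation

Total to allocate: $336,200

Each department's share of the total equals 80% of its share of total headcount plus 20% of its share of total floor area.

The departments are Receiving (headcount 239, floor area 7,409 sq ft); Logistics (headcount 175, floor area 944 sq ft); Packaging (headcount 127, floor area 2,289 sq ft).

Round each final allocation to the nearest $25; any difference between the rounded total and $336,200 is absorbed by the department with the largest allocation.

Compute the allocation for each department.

Receiving: $165,625 · Logistics: $92,975 · Packaging: $77,600

Totals — headcount 541, floor area 10,642.
Composite weights (80% headcount + 20% floor area): Receiving 0.4927; Logistics 0.2765; Packaging 0.2308.
Unrounded shares: Receiving 165,632.41; Logistics 92,966.38; Packaging 77,601.21.
Rounded to nearest $25: Receiving $165,625; Logistics $92,975; Packaging $77,600. Sum = $336,200.
Sum already equals the total — no adjustment.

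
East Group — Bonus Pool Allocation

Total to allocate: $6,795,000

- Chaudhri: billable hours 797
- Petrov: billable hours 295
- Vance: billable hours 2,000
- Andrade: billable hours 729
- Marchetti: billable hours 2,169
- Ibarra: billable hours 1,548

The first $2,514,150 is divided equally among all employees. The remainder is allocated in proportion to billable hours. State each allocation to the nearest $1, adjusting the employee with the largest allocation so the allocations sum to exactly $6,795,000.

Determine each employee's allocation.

First tranche $2,514,150 split equally: $419,025 each.
Remainder $4,280,850 by billable hours (total 7,538): Chaudhri 452,618.39 → $452,618; Petrov 167,531.27 → $167,531; Vance 1,135,805.25 → $1,135,805; Andrade 414,001.01 → $414,001; Marchetti 1,231,780.80 → $1,231,781; Ibarra 879,113.27 → $879,113.
Rounding difference +$1 on remainder applied to Marchetti.
Totals: Chaudhri $419,025 + $452,618 = $871,643; Petrov $419,025 + $167,531 = $586,556; Vance $419,025 + $1,135,805 = $1,554,830; Andrade $419,025 + $414,001 = $833,026; Marchetti $419,025 + $1,231,782 = $1,650,807; Ibarra $419,025 + $879,113 = $1,298,138.

Chaudhri: $871,643; Petrov: $586,556; Vance: $1,554,830; Andrade: $833,026; Marchetti: $1,650,807; Ibarra: $1,298,138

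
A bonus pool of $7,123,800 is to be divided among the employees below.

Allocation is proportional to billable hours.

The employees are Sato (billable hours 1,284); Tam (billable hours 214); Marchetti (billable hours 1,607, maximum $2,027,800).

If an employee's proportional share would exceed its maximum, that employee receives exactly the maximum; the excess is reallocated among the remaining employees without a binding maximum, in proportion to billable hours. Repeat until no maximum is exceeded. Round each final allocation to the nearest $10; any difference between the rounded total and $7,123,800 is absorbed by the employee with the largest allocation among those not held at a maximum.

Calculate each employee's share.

Combined billable hours = 3,105.
Proportional shares (ignoring caps): Sato 2,945,880.58; Tam 490,980.10; Marchetti 3,686,939.32.
Capped: Marchetti ($2,027,800); balance $5,096,000 reallocated over remaining billable hours 1,498.
Remaining shares: Sato 4,368,000.00 → $4,368,000; Tam 728,000.00 → $728,000.

Sato: $4,368,000; Tam: $728,000; Marchetti: $2,027,800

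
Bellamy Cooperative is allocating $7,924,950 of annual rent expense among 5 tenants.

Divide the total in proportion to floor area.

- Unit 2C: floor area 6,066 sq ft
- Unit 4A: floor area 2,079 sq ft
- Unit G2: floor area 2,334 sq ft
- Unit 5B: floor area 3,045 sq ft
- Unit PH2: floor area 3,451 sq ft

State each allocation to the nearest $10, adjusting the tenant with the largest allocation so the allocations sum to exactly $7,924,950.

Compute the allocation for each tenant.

Floor area total: 16,975.
Raw shares: Unit 2C 6,066/16,975 × $7,924,950 = 2,831,973.30; Unit 4A 2,079/16,975 × $7,924,950 = 970,602.12; Unit G2 2,334/16,975 × $7,924,950 = 1,089,651.45; Unit 5B 3,045/16,975 × $7,924,950 = 1,421,588.97; Unit PH2 3,451/16,975 × $7,924,950 = 1,611,134.16.
After rounding ($10): Unit 2C $2,831,970; Unit 4A $970,600; Unit G2 $1,089,650; Unit 5B $1,421,590; Unit PH2 $1,611,130. Sum = $7,924,940.
Difference $7,924,950 − $7,924,940 = +$10 applied to largest allocation (Unit 2C): Unit 2C becomes $2,831,980.

Unit 2C: $2,831,980 · Unit 4A: $970,600 · Unit G2: $1,089,650 · Unit 5B: $1,421,590 · Unit PH2: $1,611,130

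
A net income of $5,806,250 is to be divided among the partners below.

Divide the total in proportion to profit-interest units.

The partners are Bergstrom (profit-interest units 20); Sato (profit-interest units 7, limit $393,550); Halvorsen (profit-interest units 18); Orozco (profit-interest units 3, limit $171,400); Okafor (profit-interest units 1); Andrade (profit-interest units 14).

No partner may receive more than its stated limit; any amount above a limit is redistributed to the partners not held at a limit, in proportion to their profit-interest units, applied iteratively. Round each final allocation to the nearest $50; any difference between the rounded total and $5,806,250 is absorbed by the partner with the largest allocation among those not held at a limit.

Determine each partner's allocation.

Bergstrom: $1,977,850; Sato: $393,550; Halvorsen: $1,780,050; Orozco: $171,400; Okafor: $98,900; Andrade: $1,384,500

Total profit-interest units = 63.
Proportional shares (ignoring caps): Bergstrom 1,843,253.97; Sato 645,138.89; Halvorsen 1,658,928.57; Orozco 276,488.10; Okafor 92,162.70; Andrade 1,290,277.78.
Held at cap: Sato ($393,550), Orozco ($171,400); remaining pool $5,241,300 reallocated over remaining profit-interest units 53.
Shares after redistribution: Bergstrom 1,977,849.06 → $1,977,850; Halvorsen 1,780,064.15 → $1,780,050; Okafor 98,892.45 → $98,900; Andrade 1,384,494.34 → $1,384,500.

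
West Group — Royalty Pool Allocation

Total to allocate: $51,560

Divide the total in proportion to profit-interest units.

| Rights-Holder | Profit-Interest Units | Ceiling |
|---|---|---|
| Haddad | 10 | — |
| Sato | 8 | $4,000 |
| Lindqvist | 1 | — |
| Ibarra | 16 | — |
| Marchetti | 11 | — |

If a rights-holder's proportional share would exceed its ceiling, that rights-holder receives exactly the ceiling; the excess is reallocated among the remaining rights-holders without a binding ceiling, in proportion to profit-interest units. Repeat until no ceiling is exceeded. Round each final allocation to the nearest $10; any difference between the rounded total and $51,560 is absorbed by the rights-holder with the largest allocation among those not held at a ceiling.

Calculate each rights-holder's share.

Haddad: $12,520 · Sato: $4,000 · Lindqvist: $1,250 · Ibarra: $20,020 · Marchetti: $13,770

Profit-interest units total: 46.
Proportional shares (ignoring caps): Haddad 11,208.70; Sato 8,966.96; Lindqvist 1,120.87; Ibarra 17,933.91; Marchetti 12,329.57.
Cap binds for Sato ($4,000); remaining pool $47,560 reallocated over remaining profit-interest units 38.
Remaining shares: Haddad 12,515.79 → $12,520; Lindqvist 1,251.58 → $1,250; Ibarra 20,025.26 → $20,030; Marchetti 13,767.37 → $13,770.
Rounding difference −$10 applied to Ibarra → $20,020.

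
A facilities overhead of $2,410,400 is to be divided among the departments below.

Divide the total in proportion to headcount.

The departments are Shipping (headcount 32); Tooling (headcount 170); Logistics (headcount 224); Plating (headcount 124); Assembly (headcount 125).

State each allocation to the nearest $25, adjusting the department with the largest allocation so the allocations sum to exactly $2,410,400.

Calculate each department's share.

Total headcount = 675.
Proportional shares: Shipping 32/675 × $2,410,400 = 114,270.81; Tooling 170/675 × $2,410,400 = 607,063.70; Logistics 224/675 × $2,410,400 = 799,895.70; Plating 124/675 × $2,410,400 = 442,799.41; Assembly 125/675 × $2,410,400 = 446,370.37.
After rounding ($25): Shipping $114,275; Tooling $607,075; Logistics $799,900; Plating $442,800; Assembly $446,375. Sum = $2,410,425.
Difference $2,410,400 − $2,410,425 = −$25 applied to largest allocation (Logistics): Logistics becomes $799,875.

Shipping: $114,275 | Tooling: $607,075 | Logistics: $799,875 | Plating: $442,800 | Assembly: $446,375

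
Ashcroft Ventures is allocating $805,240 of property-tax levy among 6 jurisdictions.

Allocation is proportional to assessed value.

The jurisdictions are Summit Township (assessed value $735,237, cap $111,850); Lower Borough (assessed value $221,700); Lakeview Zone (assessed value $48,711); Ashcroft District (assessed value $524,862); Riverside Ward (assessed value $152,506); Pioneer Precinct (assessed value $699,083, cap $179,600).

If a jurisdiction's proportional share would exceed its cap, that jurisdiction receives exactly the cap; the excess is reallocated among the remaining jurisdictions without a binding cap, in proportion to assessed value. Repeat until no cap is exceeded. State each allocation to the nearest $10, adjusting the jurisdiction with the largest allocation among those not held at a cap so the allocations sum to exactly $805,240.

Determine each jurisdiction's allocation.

Summit Township: $111,850; Lower Borough: $120,180; Lakeview Zone: $26,410; Ashcroft District: $284,530; Riverside Ward: $82,670; Pioneer Precinct: $179,600

Sum of assessed value: 2,382,099.
Unconstrained shares: Summit Township 248,538.05; Lower Borough 74,943.03; Lakeview Zone 16,466.17; Ashcroft District 177,423.30; Riverside Ward 51,552.82; Pioneer Precinct 236,316.62.
Held at cap: Summit Township ($111,850), Pioneer Precinct ($179,600); remaining pool $513,790 reallocated over remaining assessed value 947,779.
Redistributed shares: Lower Borough 120,183.34 → $120,180; Lakeview Zone 26,406.18 → $26,410; Ashcroft District 284,527.14 → $284,530; Riverside Ward 82,673.34 → $82,670.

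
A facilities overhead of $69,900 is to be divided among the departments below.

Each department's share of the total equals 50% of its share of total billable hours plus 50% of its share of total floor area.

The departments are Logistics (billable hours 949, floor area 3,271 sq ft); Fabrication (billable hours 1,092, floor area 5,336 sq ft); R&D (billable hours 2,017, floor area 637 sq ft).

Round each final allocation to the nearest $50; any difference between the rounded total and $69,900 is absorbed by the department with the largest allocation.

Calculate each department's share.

Totals — billable hours 4,058, floor area 9,244.
Composite weights (50% billable hours + 50% floor area): Logistics 0.2939; Fabrication 0.4232; R&D 0.2830.
Unrounded shares: Logistics 20,540.47; Fabrication 29,579.49; R&D 19,780.04.
At nearest $50: Logistics $20,550; Fabrication $29,600; R&D $19,800. Sum = $69,950.
Difference $69,900 − $69,950 = −$50 applied to largest allocation (Fabrication): Fabrication becomes $29,550.

Logistics: $20,550; Fabrication: $29,550; R&D: $19,800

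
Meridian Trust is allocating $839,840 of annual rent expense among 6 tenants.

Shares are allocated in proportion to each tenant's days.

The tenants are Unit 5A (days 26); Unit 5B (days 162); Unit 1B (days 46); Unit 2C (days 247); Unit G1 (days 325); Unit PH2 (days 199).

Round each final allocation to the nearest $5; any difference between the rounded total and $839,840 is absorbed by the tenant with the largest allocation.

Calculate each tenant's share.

Unit 5A: $21,725 | Unit 5B: $135,375 | Unit 1B: $38,440 | Unit 2C: $206,410 | Unit G1: $271,595 | Unit PH2: $166,295

Sum of days: 1,005.
Pro-rata amounts: Unit 5A 26/1,005 × $839,840 = 21,727.20; Unit 5B 162/1,005 × $839,840 = 135,377.19; Unit 1B 46/1,005 × $839,840 = 38,440.44; Unit 2C 247/1,005 × $839,840 = 206,408.44; Unit G1 325/1,005 × $839,840 = 271,590.05; Unit PH2 199/1,005 × $839,840 = 166,296.68.
After rounding ($5): Unit 5A $21,725; Unit 5B $135,375; Unit 1B $38,440; Unit 2C $206,410; Unit G1 $271,590; Unit PH2 $166,295. Sum = $839,835.
Difference $839,840 − $839,835 = +$5 applied to largest allocation (Unit G1): Unit G1 becomes $271,595.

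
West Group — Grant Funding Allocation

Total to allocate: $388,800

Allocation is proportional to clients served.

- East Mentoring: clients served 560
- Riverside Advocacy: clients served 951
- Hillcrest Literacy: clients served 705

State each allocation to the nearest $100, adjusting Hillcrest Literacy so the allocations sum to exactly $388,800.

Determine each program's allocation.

East Mentoring: $98,300 | Riverside Advocacy: $166,900 | Hillcrest Literacy: $123,600

Total clients served = 2,216.
Proportional shares: East Mentoring 560/2,216 × $388,800 = 98,252.71; Riverside Advocacy 951/2,216 × $388,800 = 166,854.15; Hillcrest Literacy 705/2,216 × $388,800 = 123,693.14.
After rounding ($100): East Mentoring $98,300; Riverside Advocacy $166,900; Hillcrest Literacy $123,700. Sum = $388,900.
Difference $388,800 − $388,900 = −$100 applied to Hillcrest Literacy: Hillcrest Literacy becomes $123,600.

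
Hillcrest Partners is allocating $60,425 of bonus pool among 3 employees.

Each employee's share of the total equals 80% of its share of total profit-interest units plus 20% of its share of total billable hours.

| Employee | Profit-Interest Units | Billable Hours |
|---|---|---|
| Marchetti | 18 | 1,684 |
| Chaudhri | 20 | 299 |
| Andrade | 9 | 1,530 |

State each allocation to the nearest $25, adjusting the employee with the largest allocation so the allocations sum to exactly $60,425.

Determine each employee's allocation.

Profit-interest units total 47; billable hours total 3,513.
Combined weights (80% profit-interest units + 20% billable hours): Marchetti 0.4023; Chaudhri 0.3574; Andrade 0.2403.
Raw shares: Marchetti 24,306.29; Chaudhri 21,598.80; Andrade 14,519.92.
After rounding ($25): Marchetti $24,300; Chaudhri $21,600; Andrade $14,525. Sum = $60,425.
Rounded total matches; no reconciliation needed.

Marchetti: $24,300; Chaudhri: $21,600; Andrade: $14,525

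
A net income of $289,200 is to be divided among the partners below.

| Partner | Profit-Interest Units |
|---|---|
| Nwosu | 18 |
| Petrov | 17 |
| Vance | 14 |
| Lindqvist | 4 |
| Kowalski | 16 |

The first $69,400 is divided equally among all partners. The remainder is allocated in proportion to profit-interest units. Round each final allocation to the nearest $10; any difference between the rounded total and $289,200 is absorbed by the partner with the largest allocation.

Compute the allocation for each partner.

$69,400 shared equally gives $13,880 per partner.
Remainder $219,800 by profit-interest units (total 69): Nwosu 57,339.13 → $57,340; Petrov 54,153.62 → $54,150; Vance 44,597.10 → $44,600; Lindqvist 12,742.03 → $12,740; Kowalski 50,968.12 → $50,970.
Totals: Nwosu $13,880 + $57,340 = $71,220; Petrov $13,880 + $54,150 = $68,030; Vance $13,880 + $44,600 = $58,480; Lindqvist $13,880 + $12,740 = $26,620; Kowalski $13,880 + $50,970 = $64,850.

Nwosu: $71,220 · Petrov: $68,030 · Vance: $58,480 · Lindqvist: $26,620 · Kowalski: $64,850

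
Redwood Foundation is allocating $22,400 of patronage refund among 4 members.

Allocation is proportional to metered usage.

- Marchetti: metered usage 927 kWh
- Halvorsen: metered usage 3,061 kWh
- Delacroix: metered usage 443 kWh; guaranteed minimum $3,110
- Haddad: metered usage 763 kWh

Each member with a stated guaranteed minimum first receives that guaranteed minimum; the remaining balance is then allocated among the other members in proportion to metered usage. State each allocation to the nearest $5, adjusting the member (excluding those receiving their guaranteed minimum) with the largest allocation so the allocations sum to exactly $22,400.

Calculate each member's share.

Marchetti: $3,765 | Halvorsen: $12,425 | Delacroix: $3,110 | Haddad: $3,100

Minimums first: Delacroix $3,110. Remaining pool $19,290.
Remaining pool split over remaining metered usage 4,751: Marchetti 3,763.80 → $3,765; Halvorsen 12,428.27 → $12,430; Haddad 3,097.93 → $3,100.
Rounding difference −$5 applied to Halvorsen → $12,425.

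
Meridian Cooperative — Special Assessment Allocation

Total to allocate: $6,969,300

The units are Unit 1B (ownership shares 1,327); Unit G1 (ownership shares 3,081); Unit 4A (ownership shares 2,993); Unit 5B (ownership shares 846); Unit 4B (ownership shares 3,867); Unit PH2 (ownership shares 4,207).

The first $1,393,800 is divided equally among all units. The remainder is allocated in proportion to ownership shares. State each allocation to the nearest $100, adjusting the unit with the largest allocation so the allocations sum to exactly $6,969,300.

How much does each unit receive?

Equal tier: $1,393,800 ÷ 6 = $232,300 apiece.
Remainder $5,575,500 by ownership shares (total 16,321): Unit 1B 453,323.23 → $453,300; Unit G1 1,052,516.11 → $1,052,500; Unit 4A 1,022,453.99 → $1,022,500; Unit 5B 289,006.37 → $289,000; Unit 4B 1,321,025.58 → $1,321,000; Unit PH2 1,437,174.71 → $1,437,200.
Totals: Unit 1B $232,300 + $453,300 = $685,600; Unit G1 $232,300 + $1,052,500 = $1,284,800; Unit 4A $232,300 + $1,022,500 = $1,254,800; Unit 5B $232,300 + $289,000 = $521,300; Unit 4B $232,300 + $1,321,000 = $1,553,300; Unit PH2 $232,300 + $1,437,200 = $1,669,500.

Unit 1B: $685,600; Unit G1: $1,284,800; Unit 4A: $1,254,800; Unit 5B: $521,300; Unit 4B: $1,553,300; Unit PH2: $1,669,500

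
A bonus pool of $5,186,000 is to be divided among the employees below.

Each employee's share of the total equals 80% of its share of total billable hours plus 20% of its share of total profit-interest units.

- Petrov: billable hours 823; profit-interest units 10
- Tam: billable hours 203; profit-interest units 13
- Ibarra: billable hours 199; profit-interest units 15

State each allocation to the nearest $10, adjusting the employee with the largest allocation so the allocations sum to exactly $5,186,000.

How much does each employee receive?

Petrov: $3,060,260; Tam: $1,042,350; Ibarra: $1,083,390

Billable hours total 1,225; profit-interest units total 38.
Composite weights (80% billable hours + 20% profit-interest units): Petrov 0.5901; Tam 0.2010; Ibarra 0.2089.
Unrounded shares: Petrov 3,060,263.61; Tam 1,042,347.01; Ibarra 1,083,389.38.
At nearest $10: Petrov $3,060,260; Tam $1,042,350; Ibarra $1,083,390. Sum = $5,186,000.
Rounded total matches; no reconciliation needed.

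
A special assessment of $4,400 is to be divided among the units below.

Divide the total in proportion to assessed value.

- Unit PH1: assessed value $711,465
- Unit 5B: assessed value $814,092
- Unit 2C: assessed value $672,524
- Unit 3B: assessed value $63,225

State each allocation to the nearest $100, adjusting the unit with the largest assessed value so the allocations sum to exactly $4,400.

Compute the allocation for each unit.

Assessed value total: 711,465 + 814,092 + 672,524 + 63,225 = 2,261,306.
Proportional shares: Unit PH1 1,384.35; Unit 5B 1,584.04; Unit 2C 1,308.58; Unit 3B 123.02.
At nearest $100: Unit PH1 $1,400; Unit 5B $1,600; Unit 2C $1,300; Unit 3B $100. Sum = $4,400.
Sum already equals the total — no adjustment.

Unit PH1: $1,400; Unit 5B: $1,600; Unit 2C: $1,300; Unit 3B: $100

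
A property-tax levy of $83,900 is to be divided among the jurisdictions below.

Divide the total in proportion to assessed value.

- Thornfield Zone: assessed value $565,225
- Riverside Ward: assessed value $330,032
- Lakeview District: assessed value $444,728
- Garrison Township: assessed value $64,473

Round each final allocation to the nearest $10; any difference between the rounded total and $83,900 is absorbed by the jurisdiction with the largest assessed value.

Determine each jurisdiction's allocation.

Sum of assessed value: 1,404,458.
Proportional shares: Thornfield Zone 565,225/1,404,458 × $83,900 = 33,765.61; Riverside Ward 330,032/1,404,458 × $83,900 = 19,715.57; Lakeview District 444,728/1,404,458 × $83,900 = 26,567.32; Garrison Township 64,473/1,404,458 × $83,900 = 3,851.51.
Rounded to nearest $10: Thornfield Zone $33,770; Riverside Ward $19,720; Lakeview District $26,570; Garrison Township $3,850. Sum = $83,910.
Difference $83,900 − $83,910 = −$10 applied to largest assessed value (Thornfield Zone): Thornfield Zone becomes $33,760.

Thornfield Zone: $33,760 · Riverside Ward: $19,720 · Lakeview District: $26,570 · Garrison Township: $3,850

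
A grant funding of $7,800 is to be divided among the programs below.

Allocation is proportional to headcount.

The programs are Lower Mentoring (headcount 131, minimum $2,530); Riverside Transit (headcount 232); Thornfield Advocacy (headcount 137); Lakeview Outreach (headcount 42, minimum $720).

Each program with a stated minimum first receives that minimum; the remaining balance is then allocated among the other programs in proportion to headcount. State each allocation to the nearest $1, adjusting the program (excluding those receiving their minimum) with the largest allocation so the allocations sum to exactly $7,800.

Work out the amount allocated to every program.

Minimums first: Lower Mentoring $2,530; Lakeview Outreach $720. Balance $4,550.
Balance split over remaining headcount 369: Riverside Transit 2,860.70 → $2,861; Thornfield Advocacy 1,689.30 → $1,689.

Lower Mentoring: $2,530 | Riverside Transit: $2,861 | Thornfield Advocacy: $1,689 | Lakeview Outreach: $720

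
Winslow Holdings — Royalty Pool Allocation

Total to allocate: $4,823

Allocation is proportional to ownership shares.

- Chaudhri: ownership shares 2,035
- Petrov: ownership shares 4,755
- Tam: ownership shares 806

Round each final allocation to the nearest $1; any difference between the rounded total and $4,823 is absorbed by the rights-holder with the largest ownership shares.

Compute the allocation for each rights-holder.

Sum of ownership shares: 2,035 + 4,755 + 806 = 7,596.
Raw shares: Chaudhri 1,292.10; Petrov 3,019.14; Tam 511.76.
At nearest $1: Chaudhri $1,292; Petrov $3,019; Tam $512. Sum = $4,823.
Sum already equals the total — no adjustment.

Chaudhri: $1,292 | Petrov: $3,019 | Tam: $512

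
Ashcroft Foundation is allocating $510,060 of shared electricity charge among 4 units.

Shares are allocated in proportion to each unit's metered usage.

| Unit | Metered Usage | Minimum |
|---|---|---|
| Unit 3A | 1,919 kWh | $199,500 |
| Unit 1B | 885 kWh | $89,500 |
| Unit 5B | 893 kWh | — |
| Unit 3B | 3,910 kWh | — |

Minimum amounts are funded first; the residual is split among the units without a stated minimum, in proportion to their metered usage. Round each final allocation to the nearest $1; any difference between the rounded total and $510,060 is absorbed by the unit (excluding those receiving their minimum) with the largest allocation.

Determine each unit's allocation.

Guaranteed amounts: Unit 3A $199,500; Unit 1B $89,500. Remaining pool $221,060.
Remaining pool split over remaining metered usage 4,803: Unit 5B 41,100.68 → $41,101; Unit 3B 179,959.32 → $179,959.

Unit 3A: $199,500 · Unit 1B: $89,500 · Unit 5B: $41,101 · Unit 3B: $179,959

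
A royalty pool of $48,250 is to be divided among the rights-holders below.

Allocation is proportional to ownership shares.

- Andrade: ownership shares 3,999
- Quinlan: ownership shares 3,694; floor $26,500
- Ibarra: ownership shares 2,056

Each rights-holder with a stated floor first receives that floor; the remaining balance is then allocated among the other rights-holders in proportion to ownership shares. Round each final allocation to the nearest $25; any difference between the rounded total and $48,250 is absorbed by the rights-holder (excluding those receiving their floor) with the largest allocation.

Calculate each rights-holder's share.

Andrade: $14,375 · Quinlan: $26,500 · Ibarra: $7,375

Guaranteed amounts: Quinlan $26,500. Remaining pool $21,750.
Remaining pool split over remaining ownership shares 6,055: Andrade 14,364.70 → $14,375; Ibarra 7,385.30 → $7,375.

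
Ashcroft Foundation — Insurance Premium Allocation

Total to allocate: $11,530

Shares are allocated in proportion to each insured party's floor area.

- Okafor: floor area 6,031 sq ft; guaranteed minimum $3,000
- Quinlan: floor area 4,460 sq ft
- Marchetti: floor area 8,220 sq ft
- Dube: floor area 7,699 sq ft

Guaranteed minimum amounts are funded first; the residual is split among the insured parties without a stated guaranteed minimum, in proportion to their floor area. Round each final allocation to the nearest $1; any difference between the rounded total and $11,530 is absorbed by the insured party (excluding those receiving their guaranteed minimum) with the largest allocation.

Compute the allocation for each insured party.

Okafor: $3,000 · Quinlan: $1,867 · Marchetti: $3,440 · Dube: $3,223

Fund the minimums — Okafor $3,000. Remaining pool $8,530.
Remaining pool split over remaining floor area 20,379: Quinlan 1,866.81 → $1,867; Marchetti 3,440.63 → $3,441; Dube 3,222.56 → $3,223.
Rounding difference −$1 applied to Marchetti → $3,440.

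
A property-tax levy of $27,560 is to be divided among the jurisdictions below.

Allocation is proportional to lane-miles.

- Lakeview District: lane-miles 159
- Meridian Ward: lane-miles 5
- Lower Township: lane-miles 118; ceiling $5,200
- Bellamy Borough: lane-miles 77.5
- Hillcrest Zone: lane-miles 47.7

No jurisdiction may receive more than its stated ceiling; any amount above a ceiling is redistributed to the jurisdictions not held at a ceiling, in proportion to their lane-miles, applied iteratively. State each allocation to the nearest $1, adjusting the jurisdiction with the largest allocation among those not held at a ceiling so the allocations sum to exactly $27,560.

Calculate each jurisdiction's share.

Lakeview District: $12,293 | Meridian Ward: $387 | Lower Township: $5,200 | Bellamy Borough: $5,992 | Hillcrest Zone: $3,688

Lane-miles total: 407.2.
Unconstrained shares: Lakeview District 10,761.39; Meridian Ward 338.41; Lower Township 7,986.44; Bellamy Borough 5,245.33; Hillcrest Zone 3,228.42.
Capped: Lower Township ($5,200); remaining pool $22,360 reallocated over remaining lane-miles 289.2.
Redistributed shares: Lakeview District 12,293.36 → $12,293; Meridian Ward 386.58 → $387; Bellamy Borough 5,992.05 → $5,992; Hillcrest Zone 3,688.01 → $3,688.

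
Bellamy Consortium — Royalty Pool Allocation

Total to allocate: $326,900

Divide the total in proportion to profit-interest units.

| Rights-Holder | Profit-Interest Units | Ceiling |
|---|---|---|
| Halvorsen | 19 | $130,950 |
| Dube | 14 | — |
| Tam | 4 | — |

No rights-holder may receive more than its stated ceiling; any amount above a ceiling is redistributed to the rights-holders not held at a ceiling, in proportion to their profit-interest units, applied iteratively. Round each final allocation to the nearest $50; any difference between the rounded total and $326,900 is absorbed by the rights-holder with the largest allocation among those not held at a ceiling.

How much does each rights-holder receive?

Combined profit-interest units = 37.
Proportional shares (ignoring caps): Halvorsen 167,867.57; Dube 123,691.89; Tam 35,340.54.
Capped: Halvorsen ($130,950); balance $195,950 reallocated over remaining profit-interest units 18.
Remaining shares: Dube 152,405.56 → $152,400; Tam 43,544.44 → $43,550.

Halvorsen: $130,950 · Dube: $152,400 · Tam: $43,550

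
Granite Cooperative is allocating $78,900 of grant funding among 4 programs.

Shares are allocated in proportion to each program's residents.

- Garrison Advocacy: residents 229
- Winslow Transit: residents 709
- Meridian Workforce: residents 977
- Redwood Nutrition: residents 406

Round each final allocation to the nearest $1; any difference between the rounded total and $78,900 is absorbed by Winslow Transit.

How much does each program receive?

Combined residents = 2,321.
Pro-rata amounts: Garrison Advocacy 229/2,321 × $78,900 = 7,784.62; Winslow Transit 709/2,321 × $78,900 = 24,101.72; Meridian Workforce 977/2,321 × $78,900 = 33,212.11; Redwood Nutrition 406/2,321 × $78,900 = 13,801.55.
Rounded to nearest $1: Garrison Advocacy $7,785; Winslow Transit $24,102; Meridian Workforce $33,212; Redwood Nutrition $13,802. Sum = $78,901.
Difference $78,900 − $78,901 = −$1 applied to Winslow Transit: Winslow Transit becomes $24,101.

Garrison Advocacy: $7,785 · Winslow Transit: $24,101 · Meridian Workforce: $33,212 · Redwood Nutrition: $13,802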